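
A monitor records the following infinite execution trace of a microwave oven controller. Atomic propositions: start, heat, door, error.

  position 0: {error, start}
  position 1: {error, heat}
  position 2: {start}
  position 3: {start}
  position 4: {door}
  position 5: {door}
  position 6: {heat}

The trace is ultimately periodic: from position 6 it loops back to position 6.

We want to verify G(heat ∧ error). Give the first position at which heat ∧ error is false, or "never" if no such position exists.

At position 0 the labels are {error, start}, so heat ∧ error is false there. This is the first violation.

0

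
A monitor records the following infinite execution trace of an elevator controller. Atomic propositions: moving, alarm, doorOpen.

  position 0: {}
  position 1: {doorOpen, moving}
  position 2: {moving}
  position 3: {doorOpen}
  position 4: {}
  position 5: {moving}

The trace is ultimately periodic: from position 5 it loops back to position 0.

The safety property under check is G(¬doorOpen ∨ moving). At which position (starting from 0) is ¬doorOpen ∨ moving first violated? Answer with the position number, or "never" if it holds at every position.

Check ¬doorOpen ∨ moving at each position in order: 0 ✓, 1 ✓, 2 ✓.
At position 3 the labels are {doorOpen}, so ¬doorOpen ∨ moving is false there. This is the first violation.

3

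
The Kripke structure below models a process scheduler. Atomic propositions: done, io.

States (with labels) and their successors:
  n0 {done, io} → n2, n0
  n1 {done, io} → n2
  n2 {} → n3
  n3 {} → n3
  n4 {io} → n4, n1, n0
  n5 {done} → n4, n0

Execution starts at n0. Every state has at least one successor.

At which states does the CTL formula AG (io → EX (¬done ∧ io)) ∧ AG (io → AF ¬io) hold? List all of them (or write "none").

{n2, n3}

States satisfying io → EX (¬done ∧ io): {n2, n3, n4, n5}.
States satisfying AG (io → EX (¬done ∧ io)): {n2, n3}.
States satisfying io → AF ¬io: {n1, n2, n3, n5}.
States satisfying AG (io → AF ¬io): {n1, n2, n3}.
States satisfying AG (io → EX (¬done ∧ io)) ∧ AG (io → AF ¬io): {n2, n3}.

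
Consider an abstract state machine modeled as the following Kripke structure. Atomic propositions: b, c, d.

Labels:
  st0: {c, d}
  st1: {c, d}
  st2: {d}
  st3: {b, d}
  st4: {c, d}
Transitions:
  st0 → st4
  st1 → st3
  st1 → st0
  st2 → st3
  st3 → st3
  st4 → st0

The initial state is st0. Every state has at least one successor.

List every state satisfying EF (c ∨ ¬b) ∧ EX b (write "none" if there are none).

{st1, st2}

States satisfying c ∨ ¬b: {st0, st1, st2, st4}.
States satisfying EF (c ∨ ¬b): {st0, st1, st2, st4}.
States satisfying b: {st3}.
States satisfying EX b: {st1, st2, st3}.
States satisfying EF (c ∨ ¬b) ∧ EX b: {st1, st2}.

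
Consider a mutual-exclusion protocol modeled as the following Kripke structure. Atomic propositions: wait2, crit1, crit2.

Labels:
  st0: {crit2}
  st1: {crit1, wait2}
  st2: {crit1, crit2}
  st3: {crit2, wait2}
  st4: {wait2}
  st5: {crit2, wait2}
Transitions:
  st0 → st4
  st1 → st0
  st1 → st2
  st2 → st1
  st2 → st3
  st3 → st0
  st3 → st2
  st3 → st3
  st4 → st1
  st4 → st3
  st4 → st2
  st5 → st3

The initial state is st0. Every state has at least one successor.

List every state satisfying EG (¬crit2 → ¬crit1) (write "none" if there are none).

{st0, st2, st3, st4, st5}

States satisfying ¬crit2 → ¬crit1: {st0, st2, st3, st4, st5}.
States satisfying EG (¬crit2 → ¬crit1): {st0, st2, st3, st4, st5}.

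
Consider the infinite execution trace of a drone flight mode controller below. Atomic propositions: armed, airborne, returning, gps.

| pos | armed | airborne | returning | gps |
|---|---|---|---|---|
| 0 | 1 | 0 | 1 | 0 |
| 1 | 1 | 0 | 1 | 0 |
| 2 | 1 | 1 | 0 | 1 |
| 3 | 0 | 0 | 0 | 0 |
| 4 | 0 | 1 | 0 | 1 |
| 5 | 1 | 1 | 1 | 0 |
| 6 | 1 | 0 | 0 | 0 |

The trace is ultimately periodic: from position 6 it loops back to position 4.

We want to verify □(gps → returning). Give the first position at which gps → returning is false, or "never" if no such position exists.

2

Check gps → returning at each position in order: 0 ✓, 1 ✓.
At position 2 the labels are {airborne, armed, gps}, so gps → returning is false there. This is the first violation.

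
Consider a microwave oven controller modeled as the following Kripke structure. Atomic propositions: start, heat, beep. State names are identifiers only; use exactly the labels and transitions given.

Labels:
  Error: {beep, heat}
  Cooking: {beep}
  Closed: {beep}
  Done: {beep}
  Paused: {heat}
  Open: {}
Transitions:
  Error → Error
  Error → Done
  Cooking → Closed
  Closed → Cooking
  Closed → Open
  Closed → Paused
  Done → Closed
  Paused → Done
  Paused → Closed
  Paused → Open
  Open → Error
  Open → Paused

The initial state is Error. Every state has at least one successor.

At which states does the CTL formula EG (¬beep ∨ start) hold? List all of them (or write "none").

States satisfying ¬beep ∨ start: {Paused, Open}.
States satisfying EG (¬beep ∨ start): {Paused, Open}.

{Paused, Open}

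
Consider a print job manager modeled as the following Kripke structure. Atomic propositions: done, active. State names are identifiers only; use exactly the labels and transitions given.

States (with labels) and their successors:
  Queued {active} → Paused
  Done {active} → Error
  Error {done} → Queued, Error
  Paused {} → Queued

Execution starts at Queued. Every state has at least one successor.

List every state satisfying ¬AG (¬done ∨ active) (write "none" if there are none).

{Done, Error}

States satisfying ¬done ∨ active: {Queued, Done, Paused}.
States satisfying AG (¬done ∨ active): {Queued, Paused}.
States satisfying ¬AG (¬done ∨ active): {Done, Error}.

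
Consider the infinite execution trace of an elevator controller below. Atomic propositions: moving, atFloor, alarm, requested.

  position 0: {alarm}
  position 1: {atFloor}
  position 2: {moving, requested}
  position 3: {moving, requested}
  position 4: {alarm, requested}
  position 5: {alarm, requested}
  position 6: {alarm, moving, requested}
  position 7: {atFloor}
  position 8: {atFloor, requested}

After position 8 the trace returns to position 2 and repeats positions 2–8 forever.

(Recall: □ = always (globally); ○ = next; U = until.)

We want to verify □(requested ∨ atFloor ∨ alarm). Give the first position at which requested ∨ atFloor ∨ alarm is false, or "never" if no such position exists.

requested ∨ atFloor ∨ alarm holds at every position 0..8, and those are all the positions the trace ever visits, so the invariant □(requested ∨ atFloor ∨ alarm) is never violated.

never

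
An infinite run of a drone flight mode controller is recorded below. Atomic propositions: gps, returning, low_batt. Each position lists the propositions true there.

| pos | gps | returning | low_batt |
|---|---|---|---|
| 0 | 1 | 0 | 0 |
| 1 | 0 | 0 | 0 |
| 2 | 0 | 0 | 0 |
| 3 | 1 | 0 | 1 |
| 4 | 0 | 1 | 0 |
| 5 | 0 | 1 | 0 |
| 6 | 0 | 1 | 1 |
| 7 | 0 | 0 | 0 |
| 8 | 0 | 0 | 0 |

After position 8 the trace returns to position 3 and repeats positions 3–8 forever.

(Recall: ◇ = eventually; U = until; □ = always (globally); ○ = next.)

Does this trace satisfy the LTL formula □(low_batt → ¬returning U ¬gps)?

low_batt → ¬returning U ¬gps holds at every position 0..8, and those are all positions ever visited, so □(low_batt → ¬returning U ¬gps) holds.
Positions where low_batt holds: 3, 6.
Check ¬returning U ¬gps at each: 3→ok, 6→ok.

Holds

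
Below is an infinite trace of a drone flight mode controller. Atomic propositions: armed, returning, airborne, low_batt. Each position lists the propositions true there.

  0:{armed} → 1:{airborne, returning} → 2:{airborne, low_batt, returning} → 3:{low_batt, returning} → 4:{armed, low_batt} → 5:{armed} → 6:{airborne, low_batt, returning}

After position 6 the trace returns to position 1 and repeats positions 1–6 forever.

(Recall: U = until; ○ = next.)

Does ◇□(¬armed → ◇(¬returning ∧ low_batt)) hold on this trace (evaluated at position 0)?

□(¬armed → ◇(¬returning ∧ low_batt)) holds at position 0, which is reachable from 0, so ◇□(¬armed → ◇(¬returning ∧ low_batt)) holds.

Satisfied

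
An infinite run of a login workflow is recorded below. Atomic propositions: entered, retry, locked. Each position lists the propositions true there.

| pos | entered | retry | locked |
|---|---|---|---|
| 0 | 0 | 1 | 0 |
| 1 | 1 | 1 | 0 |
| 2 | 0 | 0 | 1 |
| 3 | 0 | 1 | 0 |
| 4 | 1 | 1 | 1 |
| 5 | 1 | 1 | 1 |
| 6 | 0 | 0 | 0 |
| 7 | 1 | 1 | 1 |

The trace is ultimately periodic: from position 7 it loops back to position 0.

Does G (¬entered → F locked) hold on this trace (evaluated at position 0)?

¬entered → F locked holds at every position 0..7, and those are all positions ever visited, so G (¬entered → F locked) holds.
Positions where ¬entered holds: 0, 2, 3, 6.
Check F locked at each: 0→ok, 2→ok, 3→ok, 6→ok.

Holds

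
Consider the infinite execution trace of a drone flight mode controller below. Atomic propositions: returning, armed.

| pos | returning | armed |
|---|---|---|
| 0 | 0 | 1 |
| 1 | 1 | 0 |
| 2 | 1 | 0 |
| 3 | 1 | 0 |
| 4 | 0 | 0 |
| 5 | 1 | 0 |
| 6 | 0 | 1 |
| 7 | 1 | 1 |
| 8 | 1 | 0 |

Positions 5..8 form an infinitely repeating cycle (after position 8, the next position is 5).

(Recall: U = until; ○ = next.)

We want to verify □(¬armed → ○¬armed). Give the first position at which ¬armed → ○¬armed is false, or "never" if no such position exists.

Check ¬armed → ○¬armed at each position in order: 0 ✓, 1 ✓, 2 ✓, 3 ✓, 4 ✓.
At position 5 the labels are {returning} and the next position 6 has {armed}, so ¬armed → ○¬armed is false there. This is the first violation.

5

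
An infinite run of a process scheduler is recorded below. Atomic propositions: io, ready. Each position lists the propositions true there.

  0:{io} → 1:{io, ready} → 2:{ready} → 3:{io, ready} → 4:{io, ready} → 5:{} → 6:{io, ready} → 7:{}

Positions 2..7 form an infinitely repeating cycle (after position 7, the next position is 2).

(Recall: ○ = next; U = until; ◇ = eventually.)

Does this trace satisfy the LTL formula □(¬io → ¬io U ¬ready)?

¬io → ¬io U ¬ready must hold at every position from 0 onward. It fails at position 2, so □(¬io → ¬io U ¬ready) is false.
Positions where ¬io holds: 2, 5, 7.
Check ¬io U ¬ready at each: 2→fails, 5→ok, 7→ok.

Violated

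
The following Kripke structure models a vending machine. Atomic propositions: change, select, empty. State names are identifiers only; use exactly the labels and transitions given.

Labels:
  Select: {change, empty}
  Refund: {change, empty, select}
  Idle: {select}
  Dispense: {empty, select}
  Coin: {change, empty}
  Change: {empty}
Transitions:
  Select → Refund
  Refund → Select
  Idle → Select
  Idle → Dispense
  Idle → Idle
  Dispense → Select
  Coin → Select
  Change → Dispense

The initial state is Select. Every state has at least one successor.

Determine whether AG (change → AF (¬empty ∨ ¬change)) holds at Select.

Does not hold

States satisfying change → AF (¬empty ∨ ¬change): {Idle, Dispense, Change}.
States satisfying AG (change → AF (¬empty ∨ ¬change)): ∅.
Refund is reachable from Select and violates change → AF (¬empty ∨ ¬change), so AG fails at Select.
Select ∉ Sat(AG (change → AF (¬empty ∨ ¬change))).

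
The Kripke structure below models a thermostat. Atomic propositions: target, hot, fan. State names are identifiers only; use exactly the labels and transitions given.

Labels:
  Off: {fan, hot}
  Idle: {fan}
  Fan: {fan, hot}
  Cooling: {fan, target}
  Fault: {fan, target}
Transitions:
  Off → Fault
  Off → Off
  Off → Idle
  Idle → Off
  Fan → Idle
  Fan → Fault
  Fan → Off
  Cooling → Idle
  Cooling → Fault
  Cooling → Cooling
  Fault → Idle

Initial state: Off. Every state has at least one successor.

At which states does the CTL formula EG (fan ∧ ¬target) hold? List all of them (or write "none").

States satisfying fan ∧ ¬target: {Off, Idle, Fan}.
States satisfying EG (fan ∧ ¬target): {Off, Idle, Fan}.

{Off, Idle, Fan}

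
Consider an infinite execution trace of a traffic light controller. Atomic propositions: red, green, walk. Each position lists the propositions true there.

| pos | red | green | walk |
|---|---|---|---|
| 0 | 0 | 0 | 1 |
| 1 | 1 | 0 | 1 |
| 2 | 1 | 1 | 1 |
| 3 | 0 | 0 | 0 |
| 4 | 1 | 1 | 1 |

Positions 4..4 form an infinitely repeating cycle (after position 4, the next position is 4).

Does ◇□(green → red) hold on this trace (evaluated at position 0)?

□(green → red) holds at position 0, which is reachable from 0, so ◇□(green → red) holds.

Holds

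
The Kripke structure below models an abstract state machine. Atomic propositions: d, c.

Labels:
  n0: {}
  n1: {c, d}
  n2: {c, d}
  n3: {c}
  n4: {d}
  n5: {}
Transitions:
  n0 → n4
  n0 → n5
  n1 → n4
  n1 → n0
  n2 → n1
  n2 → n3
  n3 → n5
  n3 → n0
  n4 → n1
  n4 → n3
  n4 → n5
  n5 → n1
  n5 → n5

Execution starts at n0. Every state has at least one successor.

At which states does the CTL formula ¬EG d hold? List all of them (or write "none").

States satisfying d: {n1, n2, n4}.
States satisfying EG d: {n1, n2, n4}.
States satisfying ¬EG d: {n0, n3, n5}.

{n0, n3, n5}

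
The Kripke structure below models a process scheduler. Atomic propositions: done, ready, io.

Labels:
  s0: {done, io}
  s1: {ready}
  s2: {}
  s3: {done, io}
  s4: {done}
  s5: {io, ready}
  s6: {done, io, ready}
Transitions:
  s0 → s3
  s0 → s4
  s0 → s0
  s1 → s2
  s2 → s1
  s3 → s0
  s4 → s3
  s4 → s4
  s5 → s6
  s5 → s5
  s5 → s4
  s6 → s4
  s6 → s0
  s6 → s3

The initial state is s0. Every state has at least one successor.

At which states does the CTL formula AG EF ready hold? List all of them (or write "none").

{s1, s2}

States satisfying EF ready: {s1, s2, s5, s6}.
States satisfying AG EF ready: {s1, s2}.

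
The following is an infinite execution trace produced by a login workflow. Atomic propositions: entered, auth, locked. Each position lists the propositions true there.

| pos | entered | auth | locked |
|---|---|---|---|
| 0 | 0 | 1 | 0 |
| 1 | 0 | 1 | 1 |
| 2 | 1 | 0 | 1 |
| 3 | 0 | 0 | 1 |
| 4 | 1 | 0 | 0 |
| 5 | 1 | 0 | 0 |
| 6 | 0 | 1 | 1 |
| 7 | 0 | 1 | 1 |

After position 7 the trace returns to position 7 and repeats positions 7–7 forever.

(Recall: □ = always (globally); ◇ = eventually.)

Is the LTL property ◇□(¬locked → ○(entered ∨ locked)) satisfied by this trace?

□(¬locked → ○(entered ∨ locked)) holds at position 0, which is reachable from 0, so ◇□(¬locked → ○(entered ∨ locked)) holds.

Yes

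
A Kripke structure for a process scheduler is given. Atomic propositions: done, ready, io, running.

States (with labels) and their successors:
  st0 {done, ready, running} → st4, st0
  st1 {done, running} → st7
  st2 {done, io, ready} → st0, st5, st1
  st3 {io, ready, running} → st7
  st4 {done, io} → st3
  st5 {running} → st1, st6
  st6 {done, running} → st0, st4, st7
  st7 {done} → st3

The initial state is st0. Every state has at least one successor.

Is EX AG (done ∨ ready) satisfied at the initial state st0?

States satisfying AG (done ∨ ready): {st0, st1, st3, st4, st6, st7}.
States satisfying EX AG (done ∨ ready): {st0, st1, st2, st3, st4, st5, st6, st7}.
st0 ∈ Sat(EX AG (done ∨ ready)).

Satisfied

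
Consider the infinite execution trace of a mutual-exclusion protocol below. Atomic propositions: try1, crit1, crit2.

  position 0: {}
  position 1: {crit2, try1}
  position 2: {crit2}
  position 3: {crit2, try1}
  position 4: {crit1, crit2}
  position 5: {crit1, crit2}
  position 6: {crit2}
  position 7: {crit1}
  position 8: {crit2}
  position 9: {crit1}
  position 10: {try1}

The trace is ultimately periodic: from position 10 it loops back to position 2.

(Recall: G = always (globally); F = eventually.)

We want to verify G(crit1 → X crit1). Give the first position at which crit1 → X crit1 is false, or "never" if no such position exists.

5

Check crit1 → X crit1 at each position in order: 0 ✓, 1 ✓, 2 ✓, 3 ✓, 4 ✓.
At position 5 the labels are {crit1, crit2} and the next position 6 has {crit2}, so crit1 → X crit1 is false there. This is the first violation.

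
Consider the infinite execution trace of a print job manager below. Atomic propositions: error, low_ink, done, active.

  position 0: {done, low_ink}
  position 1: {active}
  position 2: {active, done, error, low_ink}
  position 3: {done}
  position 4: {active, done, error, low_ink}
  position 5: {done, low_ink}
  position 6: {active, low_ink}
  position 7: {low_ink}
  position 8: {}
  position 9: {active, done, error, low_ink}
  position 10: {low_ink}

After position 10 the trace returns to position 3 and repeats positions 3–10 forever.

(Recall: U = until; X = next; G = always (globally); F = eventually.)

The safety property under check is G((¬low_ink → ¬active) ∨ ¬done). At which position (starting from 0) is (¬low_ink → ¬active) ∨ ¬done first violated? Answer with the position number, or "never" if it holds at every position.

never

(¬low_ink → ¬active) ∨ ¬done holds at every position 0..10, and those are all the positions the trace ever visits, so the invariant G((¬low_ink → ¬active) ∨ ¬done) is never violated.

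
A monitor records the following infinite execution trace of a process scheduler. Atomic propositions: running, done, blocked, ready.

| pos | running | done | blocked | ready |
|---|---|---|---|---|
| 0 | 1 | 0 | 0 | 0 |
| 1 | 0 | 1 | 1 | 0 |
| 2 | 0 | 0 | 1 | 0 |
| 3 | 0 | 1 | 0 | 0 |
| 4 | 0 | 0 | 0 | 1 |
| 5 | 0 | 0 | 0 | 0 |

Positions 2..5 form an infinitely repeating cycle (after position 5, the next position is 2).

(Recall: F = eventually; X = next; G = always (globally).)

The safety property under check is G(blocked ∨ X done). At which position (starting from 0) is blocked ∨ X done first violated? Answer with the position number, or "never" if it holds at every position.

Check blocked ∨ X done at each position in order: 0 ✓, 1 ✓, 2 ✓.
At position 3 the labels are {done} and the next position 4 has {ready}, so blocked ∨ X done is false there. This is the first violation.

3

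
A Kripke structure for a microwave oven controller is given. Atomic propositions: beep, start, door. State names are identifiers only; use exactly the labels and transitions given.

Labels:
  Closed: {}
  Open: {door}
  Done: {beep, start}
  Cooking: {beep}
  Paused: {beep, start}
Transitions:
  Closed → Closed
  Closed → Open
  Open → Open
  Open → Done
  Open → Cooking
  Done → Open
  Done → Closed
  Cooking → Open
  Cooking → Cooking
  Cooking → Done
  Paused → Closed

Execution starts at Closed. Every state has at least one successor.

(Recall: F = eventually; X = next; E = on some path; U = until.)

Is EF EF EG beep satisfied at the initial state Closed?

Holds

States satisfying EF EG beep: {Closed, Open, Done, Cooking, Paused}.
States satisfying EF EF EG beep: {Closed, Open, Done, Cooking, Paused}.
Some path from Closed reaches a state where EF EG beep holds.
Closed ∈ Sat(EF EF EG beep).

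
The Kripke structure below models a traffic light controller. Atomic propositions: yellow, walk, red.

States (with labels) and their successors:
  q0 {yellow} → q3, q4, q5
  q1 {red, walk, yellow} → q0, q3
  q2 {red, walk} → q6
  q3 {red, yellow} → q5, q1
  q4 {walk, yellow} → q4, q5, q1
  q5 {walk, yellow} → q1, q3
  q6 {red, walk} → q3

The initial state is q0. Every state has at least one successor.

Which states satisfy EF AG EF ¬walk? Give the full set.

{q0, q1, q2, q3, q4, q5, q6}

States satisfying AG EF ¬walk: {q0, q1, q2, q3, q4, q5, q6}.
States satisfying EF AG EF ¬walk: {q0, q1, q2, q3, q4, q5, q6}.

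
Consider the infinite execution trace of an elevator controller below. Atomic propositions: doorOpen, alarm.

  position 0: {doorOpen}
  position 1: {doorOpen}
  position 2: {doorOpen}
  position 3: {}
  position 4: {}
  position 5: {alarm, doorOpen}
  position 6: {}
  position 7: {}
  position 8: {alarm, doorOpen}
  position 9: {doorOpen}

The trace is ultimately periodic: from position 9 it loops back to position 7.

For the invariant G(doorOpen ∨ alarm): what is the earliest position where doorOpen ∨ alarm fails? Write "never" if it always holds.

Check doorOpen ∨ alarm at each position in order: 0 ✓, 1 ✓, 2 ✓.
At position 3 the labels are {}, so doorOpen ∨ alarm is false there. This is the first violation.

3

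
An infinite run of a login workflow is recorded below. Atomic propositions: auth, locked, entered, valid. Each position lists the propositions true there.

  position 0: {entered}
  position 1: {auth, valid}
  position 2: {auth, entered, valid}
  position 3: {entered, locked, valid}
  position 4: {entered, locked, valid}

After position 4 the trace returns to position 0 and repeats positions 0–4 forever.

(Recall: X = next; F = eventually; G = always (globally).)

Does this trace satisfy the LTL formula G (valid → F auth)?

valid → F auth holds at every position 0..4, and those are all positions ever visited, so G (valid → F auth) holds.
Positions where valid holds: 1, 2, 3, 4.
Check F auth at each: 1→ok, 2→ok, 3→ok, 4→ok.

Holds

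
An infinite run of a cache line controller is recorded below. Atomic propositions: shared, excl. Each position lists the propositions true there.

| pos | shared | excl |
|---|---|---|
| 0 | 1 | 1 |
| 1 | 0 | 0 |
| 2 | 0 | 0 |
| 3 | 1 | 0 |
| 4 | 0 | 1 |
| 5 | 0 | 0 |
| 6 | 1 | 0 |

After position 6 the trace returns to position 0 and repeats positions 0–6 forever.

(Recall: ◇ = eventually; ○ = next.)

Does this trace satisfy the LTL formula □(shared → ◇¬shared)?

Satisfied

shared → ◇¬shared holds at every position 0..6, and those are all positions ever visited, so □(shared → ◇¬shared) holds.
Positions where shared holds: 0, 3, 6.
Check ◇¬shared at each: 0→ok, 3→ok, 6→ok.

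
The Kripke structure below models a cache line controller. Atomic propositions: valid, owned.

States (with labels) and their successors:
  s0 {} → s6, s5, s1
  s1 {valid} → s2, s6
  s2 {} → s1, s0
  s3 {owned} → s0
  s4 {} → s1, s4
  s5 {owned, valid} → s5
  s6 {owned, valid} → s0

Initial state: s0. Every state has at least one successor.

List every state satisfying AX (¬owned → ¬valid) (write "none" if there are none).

States satisfying ¬owned → ¬valid: {s0, s2, s3, s4, s5, s6}.
States satisfying AX (¬owned → ¬valid): {s1, s3, s5, s6}.

{s1, s3, s5, s6}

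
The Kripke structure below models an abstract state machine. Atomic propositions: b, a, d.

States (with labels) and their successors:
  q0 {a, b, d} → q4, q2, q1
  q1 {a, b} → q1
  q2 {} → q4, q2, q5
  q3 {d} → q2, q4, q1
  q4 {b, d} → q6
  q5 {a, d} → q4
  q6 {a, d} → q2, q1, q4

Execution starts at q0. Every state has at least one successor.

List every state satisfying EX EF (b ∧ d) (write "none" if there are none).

States satisfying EF (b ∧ d): {q0, q2, q3, q4, q5, q6}.
States satisfying EX EF (b ∧ d): {q0, q2, q3, q4, q5, q6}.

{q0, q2, q3, q4, q5, q6}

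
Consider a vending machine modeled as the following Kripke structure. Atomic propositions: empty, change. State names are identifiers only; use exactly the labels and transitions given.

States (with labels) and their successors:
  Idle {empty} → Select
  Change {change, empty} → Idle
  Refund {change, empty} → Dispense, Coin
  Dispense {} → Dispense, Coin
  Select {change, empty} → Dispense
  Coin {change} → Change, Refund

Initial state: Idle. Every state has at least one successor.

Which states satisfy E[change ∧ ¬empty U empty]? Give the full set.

States satisfying change ∧ ¬empty: {Coin}.
States satisfying empty: {Idle, Change, Refund, Select}.
States satisfying E[change ∧ ¬empty U empty]: {Idle, Change, Refund, Select, Coin}.

{Idle, Change, Refund, Select, Coin}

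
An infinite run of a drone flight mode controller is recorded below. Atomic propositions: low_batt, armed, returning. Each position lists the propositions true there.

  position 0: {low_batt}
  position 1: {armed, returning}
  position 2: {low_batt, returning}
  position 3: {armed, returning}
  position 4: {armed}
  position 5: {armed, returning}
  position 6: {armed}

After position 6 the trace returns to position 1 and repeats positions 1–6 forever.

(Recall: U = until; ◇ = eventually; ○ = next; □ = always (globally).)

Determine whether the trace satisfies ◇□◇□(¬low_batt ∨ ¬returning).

Does not hold

□◇□(¬low_batt ∨ ¬returning) is false at every position 0..6, so it never becomes true and ◇□◇□(¬low_batt ∨ ¬returning) fails.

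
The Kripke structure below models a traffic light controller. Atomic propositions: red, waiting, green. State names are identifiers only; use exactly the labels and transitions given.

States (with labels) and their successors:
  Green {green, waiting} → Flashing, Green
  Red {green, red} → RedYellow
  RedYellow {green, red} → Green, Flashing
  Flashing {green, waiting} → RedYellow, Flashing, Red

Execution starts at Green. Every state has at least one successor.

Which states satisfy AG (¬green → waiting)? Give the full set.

{Green, Red, RedYellow, Flashing}

States satisfying ¬green → waiting: {Green, Red, RedYellow, Flashing}.
States satisfying AG (¬green → waiting): {Green, Red, RedYellow, Flashing}.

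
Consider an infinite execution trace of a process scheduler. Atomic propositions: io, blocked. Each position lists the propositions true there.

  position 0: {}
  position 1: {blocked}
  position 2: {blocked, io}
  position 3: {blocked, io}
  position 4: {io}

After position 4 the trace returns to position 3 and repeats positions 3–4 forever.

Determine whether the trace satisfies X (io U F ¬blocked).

Holds

The position after 0 is 1; io U F ¬blocked is true there.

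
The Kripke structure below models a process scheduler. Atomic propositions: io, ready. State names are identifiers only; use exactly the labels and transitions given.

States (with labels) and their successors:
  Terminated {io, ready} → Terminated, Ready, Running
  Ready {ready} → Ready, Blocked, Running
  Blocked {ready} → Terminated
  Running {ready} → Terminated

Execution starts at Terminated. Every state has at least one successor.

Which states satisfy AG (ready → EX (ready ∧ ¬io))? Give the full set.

States satisfying ready → EX (ready ∧ ¬io): {Terminated, Ready}.
States satisfying AG (ready → EX (ready ∧ ¬io)): ∅.

none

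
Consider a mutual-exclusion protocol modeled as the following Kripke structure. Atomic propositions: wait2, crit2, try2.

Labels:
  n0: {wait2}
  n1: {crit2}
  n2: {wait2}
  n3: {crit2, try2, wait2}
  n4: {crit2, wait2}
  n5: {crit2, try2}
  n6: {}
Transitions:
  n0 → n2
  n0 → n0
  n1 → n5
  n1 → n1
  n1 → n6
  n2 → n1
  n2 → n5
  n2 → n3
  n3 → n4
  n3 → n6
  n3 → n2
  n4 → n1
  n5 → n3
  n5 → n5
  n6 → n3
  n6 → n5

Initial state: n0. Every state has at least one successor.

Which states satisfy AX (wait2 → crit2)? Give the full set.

States satisfying wait2 → crit2: {n1, n3, n4, n5, n6}.
States satisfying AX (wait2 → crit2): {n1, n2, n4, n5, n6}.

{n1, n2, n4, n5, n6}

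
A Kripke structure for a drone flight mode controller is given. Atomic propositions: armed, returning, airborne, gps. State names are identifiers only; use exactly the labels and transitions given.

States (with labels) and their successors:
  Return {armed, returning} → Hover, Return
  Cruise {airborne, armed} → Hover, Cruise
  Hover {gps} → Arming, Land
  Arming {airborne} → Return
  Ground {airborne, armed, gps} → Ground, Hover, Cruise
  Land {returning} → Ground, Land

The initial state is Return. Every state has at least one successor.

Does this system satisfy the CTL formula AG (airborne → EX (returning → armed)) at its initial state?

States satisfying airborne → EX (returning → armed): {Return, Cruise, Hover, Arming, Ground, Land}.
States satisfying AG (airborne → EX (returning → armed)): {Return, Cruise, Hover, Arming, Ground, Land}.
Every state reachable from Return satisfies airborne → EX (returning → armed).
Return ∈ Sat(AG (airborne → EX (returning → armed))).

Holds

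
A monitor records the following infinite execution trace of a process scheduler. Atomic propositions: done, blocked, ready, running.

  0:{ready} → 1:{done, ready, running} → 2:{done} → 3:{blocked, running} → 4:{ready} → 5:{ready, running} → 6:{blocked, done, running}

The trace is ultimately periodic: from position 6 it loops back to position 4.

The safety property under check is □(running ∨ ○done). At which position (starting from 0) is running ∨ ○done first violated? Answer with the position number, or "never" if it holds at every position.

Check running ∨ ○done at each position in order: 0 ✓, 1 ✓.
At position 2 the labels are {done} and the next position 3 has {blocked, running}, so running ∨ ○done is false there. This is the first violation.

2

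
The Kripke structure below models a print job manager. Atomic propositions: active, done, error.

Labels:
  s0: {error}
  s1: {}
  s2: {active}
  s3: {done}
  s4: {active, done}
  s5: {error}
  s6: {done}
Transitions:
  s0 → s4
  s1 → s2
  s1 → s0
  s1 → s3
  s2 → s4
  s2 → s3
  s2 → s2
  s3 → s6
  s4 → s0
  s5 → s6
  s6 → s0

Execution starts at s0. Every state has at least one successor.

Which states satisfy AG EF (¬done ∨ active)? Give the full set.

{s0, s1, s2, s3, s4, s5, s6}

States satisfying EF (¬done ∨ active): {s0, s1, s2, s3, s4, s5, s6}.
States satisfying AG EF (¬done ∨ active): {s0, s1, s2, s3, s4, s5, s6}.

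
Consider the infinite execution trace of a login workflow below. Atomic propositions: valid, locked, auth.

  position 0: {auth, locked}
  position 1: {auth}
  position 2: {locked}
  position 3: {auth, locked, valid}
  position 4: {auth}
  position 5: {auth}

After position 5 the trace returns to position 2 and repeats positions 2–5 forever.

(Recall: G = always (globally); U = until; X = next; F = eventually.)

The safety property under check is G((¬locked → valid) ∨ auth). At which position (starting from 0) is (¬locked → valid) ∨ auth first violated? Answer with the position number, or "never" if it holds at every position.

(¬locked → valid) ∨ auth holds at every position 0..5, and those are all the positions the trace ever visits, so the invariant G((¬locked → valid) ∨ auth) is never violated.

never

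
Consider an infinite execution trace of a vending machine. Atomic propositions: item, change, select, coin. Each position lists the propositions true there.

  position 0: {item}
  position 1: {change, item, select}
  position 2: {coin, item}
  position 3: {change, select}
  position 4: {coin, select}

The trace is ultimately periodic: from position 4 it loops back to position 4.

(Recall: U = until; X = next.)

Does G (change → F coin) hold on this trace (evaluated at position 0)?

change → F coin holds at every position 0..4, and those are all positions ever visited, so G (change → F coin) holds.
Positions where change holds: 1, 3.
Check F coin at each: 1→ok, 3→ok.

Yes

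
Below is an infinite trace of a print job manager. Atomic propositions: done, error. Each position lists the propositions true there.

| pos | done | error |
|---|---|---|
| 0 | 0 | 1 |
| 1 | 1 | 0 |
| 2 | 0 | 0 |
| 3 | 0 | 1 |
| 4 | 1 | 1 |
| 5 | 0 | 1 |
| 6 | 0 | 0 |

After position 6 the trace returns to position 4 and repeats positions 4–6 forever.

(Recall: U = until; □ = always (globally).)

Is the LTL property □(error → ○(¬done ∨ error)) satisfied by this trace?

Violated

error → ○(¬done ∨ error) must hold at every position from 0 onward. It fails at position 0, so □(error → ○(¬done ∨ error)) is false.
Positions where error holds: 0, 3, 4, 5.
Check ○(¬done ∨ error) at each: 0→fails, 3→ok, 4→ok, 5→ok.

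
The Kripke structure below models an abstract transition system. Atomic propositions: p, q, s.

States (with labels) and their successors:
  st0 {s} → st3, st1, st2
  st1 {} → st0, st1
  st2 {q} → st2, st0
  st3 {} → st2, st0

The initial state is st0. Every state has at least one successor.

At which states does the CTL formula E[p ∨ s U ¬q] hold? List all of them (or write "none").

States satisfying p ∨ s: {st0}.
States satisfying ¬q: {st0, st1, st3}.
States satisfying E[p ∨ s U ¬q]: {st0, st1, st3}.

{st0, st1, st3}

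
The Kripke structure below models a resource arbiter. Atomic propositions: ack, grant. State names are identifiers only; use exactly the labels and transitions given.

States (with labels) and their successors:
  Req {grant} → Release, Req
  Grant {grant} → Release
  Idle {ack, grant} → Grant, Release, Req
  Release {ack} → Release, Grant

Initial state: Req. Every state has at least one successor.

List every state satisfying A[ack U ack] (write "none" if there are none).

{Idle, Release}

States satisfying ack: {Idle, Release}.
States satisfying A[ack U ack]: {Idle, Release}.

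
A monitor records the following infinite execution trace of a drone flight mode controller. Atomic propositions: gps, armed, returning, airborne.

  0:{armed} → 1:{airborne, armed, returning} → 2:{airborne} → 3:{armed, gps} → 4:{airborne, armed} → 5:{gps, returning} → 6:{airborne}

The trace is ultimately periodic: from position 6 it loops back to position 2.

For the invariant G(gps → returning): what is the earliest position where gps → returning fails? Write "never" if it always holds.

3

Check gps → returning at each position in order: 0 ✓, 1 ✓, 2 ✓.
At position 3 the labels are {armed, gps}, so gps → returning is false there. This is the first violation.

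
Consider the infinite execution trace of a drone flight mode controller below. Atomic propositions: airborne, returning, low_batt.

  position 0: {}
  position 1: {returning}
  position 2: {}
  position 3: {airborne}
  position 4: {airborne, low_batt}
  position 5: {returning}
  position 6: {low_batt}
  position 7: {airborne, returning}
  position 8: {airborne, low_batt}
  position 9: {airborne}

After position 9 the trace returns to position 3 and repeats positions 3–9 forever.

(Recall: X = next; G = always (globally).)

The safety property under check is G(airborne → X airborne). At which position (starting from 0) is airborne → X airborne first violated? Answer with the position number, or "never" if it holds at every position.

Check airborne → X airborne at each position in order: 0 ✓, 1 ✓, 2 ✓, 3 ✓.
At position 4 the labels are {airborne, low_batt} and the next position 5 has {returning}, so airborne → X airborne is false there. This is the first violation.

4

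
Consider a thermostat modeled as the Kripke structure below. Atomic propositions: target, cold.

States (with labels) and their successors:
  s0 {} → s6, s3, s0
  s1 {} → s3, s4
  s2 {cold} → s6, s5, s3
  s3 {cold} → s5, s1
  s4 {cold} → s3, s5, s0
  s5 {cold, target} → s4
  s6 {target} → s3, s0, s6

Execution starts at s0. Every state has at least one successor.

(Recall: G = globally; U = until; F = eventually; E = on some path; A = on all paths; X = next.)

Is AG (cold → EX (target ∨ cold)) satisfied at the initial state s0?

States satisfying cold → EX (target ∨ cold): {s0, s1, s2, s3, s4, s5, s6}.
States satisfying AG (cold → EX (target ∨ cold)): {s0, s1, s2, s3, s4, s5, s6}.
Every state reachable from s0 satisfies cold → EX (target ∨ cold).
s0 ∈ Sat(AG (cold → EX (target ∨ cold))).

Satisfied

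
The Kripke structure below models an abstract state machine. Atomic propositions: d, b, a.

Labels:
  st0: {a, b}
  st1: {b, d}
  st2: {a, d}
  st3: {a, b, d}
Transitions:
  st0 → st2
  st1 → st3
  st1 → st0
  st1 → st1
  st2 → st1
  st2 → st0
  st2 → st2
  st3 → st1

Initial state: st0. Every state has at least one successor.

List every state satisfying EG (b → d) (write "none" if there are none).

States satisfying b → d: {st1, st2, st3}.
States satisfying EG (b → d): {st1, st2, st3}.

{st1, st2, st3}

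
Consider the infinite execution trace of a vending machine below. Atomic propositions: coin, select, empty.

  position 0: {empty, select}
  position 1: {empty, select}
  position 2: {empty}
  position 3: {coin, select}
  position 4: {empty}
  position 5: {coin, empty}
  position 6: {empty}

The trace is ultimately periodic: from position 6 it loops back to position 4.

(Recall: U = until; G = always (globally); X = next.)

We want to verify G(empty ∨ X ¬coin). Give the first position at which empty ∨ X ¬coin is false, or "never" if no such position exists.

never

empty ∨ X ¬coin holds at every position 0..6, and those are all the positions the trace ever visits, so the invariant G(empty ∨ X ¬coin) is never violated.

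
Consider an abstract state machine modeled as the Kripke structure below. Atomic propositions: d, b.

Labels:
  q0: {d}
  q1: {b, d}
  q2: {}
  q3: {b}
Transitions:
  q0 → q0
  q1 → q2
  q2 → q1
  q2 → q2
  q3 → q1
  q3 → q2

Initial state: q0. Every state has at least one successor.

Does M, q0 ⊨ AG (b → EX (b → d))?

States satisfying b → EX (b → d): {q0, q1, q2, q3}.
States satisfying AG (b → EX (b → d)): {q0, q1, q2, q3}.
Every state reachable from q0 satisfies b → EX (b → d).
q0 ∈ Sat(AG (b → EX (b → d))).

Yes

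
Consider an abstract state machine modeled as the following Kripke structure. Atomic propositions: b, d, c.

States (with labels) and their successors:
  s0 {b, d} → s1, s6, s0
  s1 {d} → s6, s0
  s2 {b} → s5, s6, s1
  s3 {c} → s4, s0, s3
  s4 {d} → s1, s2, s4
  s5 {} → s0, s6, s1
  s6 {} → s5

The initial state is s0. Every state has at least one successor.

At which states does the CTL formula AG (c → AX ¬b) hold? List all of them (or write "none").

States satisfying c → AX ¬b: {s0, s1, s2, s4, s5, s6}.
States satisfying AG (c → AX ¬b): {s0, s1, s2, s4, s5, s6}.

{s0, s1, s2, s4, s5, s6}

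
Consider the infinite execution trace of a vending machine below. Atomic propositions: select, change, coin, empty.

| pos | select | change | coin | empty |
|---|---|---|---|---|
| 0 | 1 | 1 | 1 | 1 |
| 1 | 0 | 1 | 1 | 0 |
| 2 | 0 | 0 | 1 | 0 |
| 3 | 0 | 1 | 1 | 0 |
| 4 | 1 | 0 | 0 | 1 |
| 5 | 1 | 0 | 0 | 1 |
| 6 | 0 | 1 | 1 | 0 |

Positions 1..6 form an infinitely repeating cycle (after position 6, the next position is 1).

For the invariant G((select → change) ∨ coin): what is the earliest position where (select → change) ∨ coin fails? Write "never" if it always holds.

4

Check (select → change) ∨ coin at each position in order: 0 ✓, 1 ✓, 2 ✓, 3 ✓.
At position 4 the labels are {empty, select}, so (select → change) ∨ coin is false there. This is the first violation.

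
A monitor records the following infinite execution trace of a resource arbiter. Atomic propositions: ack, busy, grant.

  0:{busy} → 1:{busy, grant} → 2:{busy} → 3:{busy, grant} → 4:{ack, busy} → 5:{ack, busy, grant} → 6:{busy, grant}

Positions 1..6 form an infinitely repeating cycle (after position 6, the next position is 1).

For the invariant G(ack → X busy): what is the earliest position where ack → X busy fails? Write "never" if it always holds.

ack → X busy holds at every position 0..6, and those are all the positions the trace ever visits, so the invariant G(ack → X busy) is never violated.

never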